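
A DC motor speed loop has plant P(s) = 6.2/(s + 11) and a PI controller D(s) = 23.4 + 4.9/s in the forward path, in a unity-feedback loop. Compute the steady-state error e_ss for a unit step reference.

The open loop D(s)P(s) has a pole at the origin (type 1), so the static position error constant is infinite and e_ss = 1/(1+∞) = 0.

0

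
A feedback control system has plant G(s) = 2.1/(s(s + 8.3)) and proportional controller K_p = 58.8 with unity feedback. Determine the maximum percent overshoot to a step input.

Closed-loop characteristic equation: s² + 8.3s + 123.5 = 0, so ω_n = 11.11 rad/s and ζ = 8.3/(2·11.11) = 0.3735.
%OS = 100·exp(−πζ/√(1−ζ²)) = 100·exp(−π·0.3735/√0.8605) = 28.2%.

28.2%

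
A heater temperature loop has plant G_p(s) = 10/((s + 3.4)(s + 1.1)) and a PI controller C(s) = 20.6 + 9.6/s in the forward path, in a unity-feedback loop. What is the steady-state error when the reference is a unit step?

0

The open loop C(s)G_p(s) has a pole at the origin (type 1), so the static position error constant is infinite and e_ss = 1/(1+∞) = 0.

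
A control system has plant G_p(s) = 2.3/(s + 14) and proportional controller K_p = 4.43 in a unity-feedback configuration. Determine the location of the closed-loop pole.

s = -24.19

Closed-loop transfer function: T(s) = K_p·G_p(s)/(1 + K_p·G_p(s)) = 10.19/(s + 14 + 10.19) = 10.19/(s + 24.19).
The closed-loop pole is at s = −24.19.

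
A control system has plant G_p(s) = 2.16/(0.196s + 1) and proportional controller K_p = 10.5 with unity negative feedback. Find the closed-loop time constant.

τ = 0.00828 s

Closed loop: T(s) = K_p·G_p/(1+K_p·G_p) = 22.68/(0.196s + 1 + 22.68), with pole at s = −(1 + 22.68)/0.196 = −120.8.
Closed-loop time constant τ = 1/120.8 = 0.00828 s.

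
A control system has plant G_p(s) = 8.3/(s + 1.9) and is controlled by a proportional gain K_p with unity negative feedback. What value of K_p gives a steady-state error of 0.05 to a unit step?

K_p = 4.35

Steady-state error for a unit step on this type-0 loop is 1/(1 + K_p·G_p(0)).
G_p(0) = 4.368. Require 1/(1 + K_p·4.368) = 0.05, so 1 + 4.368·K_p = 20.
K_p = (20 − 1)/4.368 = 4.35.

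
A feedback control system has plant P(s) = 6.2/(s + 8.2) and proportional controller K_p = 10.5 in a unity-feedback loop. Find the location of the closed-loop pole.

s = -73.3

Closed-loop transfer function: T(s) = K_p·P(s)/(1 + K_p·P(s)) = 65.1/(s + 8.2 + 65.1) = 65.1/(s + 73.3).
The closed-loop pole is at s = −73.3.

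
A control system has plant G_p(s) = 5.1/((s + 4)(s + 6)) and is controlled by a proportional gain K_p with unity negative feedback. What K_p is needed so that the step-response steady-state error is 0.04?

K_p = 113

The loop is type 0, so e_ss(step) = 1/(1 + K_pos) with K_pos = K_p·G_p(0).
G_p(0) = 0.2125. Require 1/(1 + K_p·0.2125) = 0.04, so 1 + 0.2125·K_p = 25.
K_p = (25 − 1)/0.2125 = 113.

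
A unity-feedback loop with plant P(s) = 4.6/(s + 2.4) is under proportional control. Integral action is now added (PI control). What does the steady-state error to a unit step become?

0

The integrator makes K_pos = lim_{s→0} C(s)G(s) infinite, so e_ss = 1/(1+K_pos) = 0.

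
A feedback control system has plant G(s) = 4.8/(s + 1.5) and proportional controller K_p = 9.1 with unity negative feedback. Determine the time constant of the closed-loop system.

τ = 0.0221 s

Closed-loop transfer function: T(s) = K_p·G(s)/(1 + K_p·G(s)) = 43.68/(s + 1.5 + 43.68) = 43.68/(s + 45.18).
Time constant τ = 1/45.18 = 0.0221 s.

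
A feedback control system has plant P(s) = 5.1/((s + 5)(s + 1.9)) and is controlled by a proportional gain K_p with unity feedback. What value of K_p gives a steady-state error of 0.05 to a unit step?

K_p = 35.4

For a type-0 loop with proportional control, e_ss = 1/(1 + K_p·P(0)).
P(0) = 0.5368. Require 1/(1 + K_p·0.5368) = 0.05, so 1 + 0.5368·K_p = 20.
K_p = (20 − 1)/0.5368 = 35.4.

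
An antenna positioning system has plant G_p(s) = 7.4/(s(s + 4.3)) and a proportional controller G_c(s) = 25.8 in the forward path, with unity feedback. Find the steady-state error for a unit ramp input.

The loop has one pole at the origin (type 1). Velocity error constant K_v = lim_{s→0} s·G_c(s)G_p(s) = 25.8·7.4/4.3 = 44.4.
Steady-state error to a unit ramp: e_ss = 1/K_v = 0.0225.

0.0225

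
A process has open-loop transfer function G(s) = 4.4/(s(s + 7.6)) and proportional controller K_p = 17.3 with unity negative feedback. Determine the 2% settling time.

T_s ≈ 1.05 s

Closed-loop characteristic equation: s² + 7.6s + 76.12 = 0, so ω_n = 8.725 rad/s and ζ = 7.6/(2·8.725) = 0.4355.
2% settling time T_s ≈ 4/(ζω_n) = 4/3.8 = 1.05 s.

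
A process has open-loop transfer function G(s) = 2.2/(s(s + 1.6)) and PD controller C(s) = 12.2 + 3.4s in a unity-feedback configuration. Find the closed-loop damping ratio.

ζ = 0.876

Forward path: (12.2 + 3.4s)·2.2/(s(s+1.6)). The closed-loop characteristic equation is s² + (1.6 + 2.2·3.4)s + 2.2·12.2 = 0.
That is s² + 9.08s + 26.84 = 0, so ω_n = 5.181 rad/s and ζ = 9.08/(2·5.181) = 0.8763.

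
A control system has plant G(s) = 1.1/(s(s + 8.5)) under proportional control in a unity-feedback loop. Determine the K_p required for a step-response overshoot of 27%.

K_p = 111

From %OS = 100·exp(−πζ/√(1−ζ²)) = 27%, ζ = −ln(0.27)/√(π²+ln²(0.27)) = 0.3847.
Characteristic equation s² + 8.5s + 1.1K_p = 0 gives ζ = 8.5/(2√(1.1K_p)).
Setting ζ = 0.3847: √(1.1K_p) = 8.5/(2·0.3847) = 11.05, so K_p = 122/1.1 = 111.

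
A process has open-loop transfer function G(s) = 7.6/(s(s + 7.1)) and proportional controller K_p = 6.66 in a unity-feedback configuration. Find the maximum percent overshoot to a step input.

The closed-loop denominator s² + 7.1s + 50.62 gives ω_n = √50.62 = 7.114 and ζ = 7.1/(2ω_n) = 0.499.
%OS = 100·exp(−πζ/√(1−ζ²)) = 100·exp(−π·0.499/√0.751) = 16.4%.

16.4%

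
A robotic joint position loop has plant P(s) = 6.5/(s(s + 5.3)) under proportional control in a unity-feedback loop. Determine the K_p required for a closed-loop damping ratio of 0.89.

Closed-loop characteristic equation: s² + 5.3s + K_p·6.5 = 0.
So ω_n = √(6.5K_p) and 2ζω_n = 5.3, giving ζ = 5.3/(2√(6.5K_p)).
Setting ζ = 0.89: √(6.5K_p) = 5.3/(2·0.89) = 2.978, so K_p = 8.866/6.5 = 1.36.

K_p = 1.36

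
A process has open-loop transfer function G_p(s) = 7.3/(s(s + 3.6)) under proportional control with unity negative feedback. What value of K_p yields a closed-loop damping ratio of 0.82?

K_p = 0.66

Closed-loop characteristic equation: s² + 3.6s + K_p·7.3 = 0.
So ω_n = √(7.3K_p) and 2ζω_n = 3.6, giving ζ = 3.6/(2√(7.3K_p)).
Setting ζ = 0.82: √(7.3K_p) = 3.6/(2·0.82) = 2.195, so K_p = 4.819/7.3 = 0.66.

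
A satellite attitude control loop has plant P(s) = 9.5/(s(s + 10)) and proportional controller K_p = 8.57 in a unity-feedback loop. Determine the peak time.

Closed-loop characteristic equation: s² + 10s + 81.42 = 0, so ω_n = 9.023 rad/s and ζ = 10/(2·9.023) = 0.5541.
Damped frequency ω_d = ω_n√(1−ζ²) = 7.511 rad/s, so peak time T_p = π/ω_d = 0.418 s.

T_p = 0.418 s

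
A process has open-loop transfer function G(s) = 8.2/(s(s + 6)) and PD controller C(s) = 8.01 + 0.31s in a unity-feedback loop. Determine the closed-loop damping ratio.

Forward path: (8.01 + 0.31s)·8.2/(s(s+6)). The closed-loop characteristic equation is s² + (6 + 8.2·0.31)s + 8.2·8.01 = 0.
That is s² + 8.542s + 65.68 = 0, so ω_n = 8.104 rad/s and ζ = 8.542/(2·8.104) = 0.527.

ζ = 0.527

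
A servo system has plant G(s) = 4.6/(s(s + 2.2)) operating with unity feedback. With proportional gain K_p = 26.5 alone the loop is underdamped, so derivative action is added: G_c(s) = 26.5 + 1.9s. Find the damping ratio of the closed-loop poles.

Forward path: (26.5 + 1.9s)·4.6/(s(s+2.2)). The closed-loop characteristic equation is s² + (2.2 + 4.6·1.9)s + 4.6·26.5 = 0.
That is s² + 10.94s + 121.9 = 0, so ω_n = 11.04 rad/s and ζ = 10.94/(2·11.04) = 0.4954.

ζ = 0.495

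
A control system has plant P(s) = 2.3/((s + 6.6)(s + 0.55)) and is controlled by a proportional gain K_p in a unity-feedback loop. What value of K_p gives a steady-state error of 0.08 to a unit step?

K_p = 18.2

For a type-0 loop with proportional control, e_ss = 1/(1 + K_p·P(0)).
P(0) = 0.6336. Require 1/(1 + K_p·0.6336) = 0.08, so 1 + 0.6336·K_p = 12.5.
K_p = (12.5 − 1)/0.6336 = 18.2.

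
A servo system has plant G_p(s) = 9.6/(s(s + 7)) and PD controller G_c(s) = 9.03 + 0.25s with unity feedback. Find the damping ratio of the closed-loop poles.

ζ = 0.505

Forward path: (9.03 + 0.25s)·9.6/(s(s+7)). The closed-loop characteristic equation is s² + (7 + 9.6·0.25)s + 9.6·9.03 = 0.
That is s² + 9.4s + 86.69 = 0, so ω_n = 9.311 rad/s and ζ = 9.4/(2·9.311) = 0.5048.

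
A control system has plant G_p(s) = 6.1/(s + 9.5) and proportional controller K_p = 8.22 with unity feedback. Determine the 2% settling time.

T_s ≈ 0.0671 s

Closed-loop transfer function: T(s) = K_p·G_p(s)/(1 + K_p·G_p(s)) = 50.14/(s + 9.5 + 50.14) = 50.14/(s + 59.64).
Time constant τ = 1/59.64 = 0.01677 s, so the 2% settling time is about 4τ = 0.0671 s.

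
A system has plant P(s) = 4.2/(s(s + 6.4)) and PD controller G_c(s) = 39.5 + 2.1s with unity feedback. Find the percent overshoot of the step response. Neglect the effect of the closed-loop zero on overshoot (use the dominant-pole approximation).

10%

Forward path: (39.5 + 2.1s)·4.2/(s(s+6.4)). The closed-loop characteristic equation is s² + (6.4 + 4.2·2.1)s + 4.2·39.5 = 0.
That is s² + 15.22s + 165.9 = 0, so ω_n = 12.88 rad/s and ζ = 15.22/(2·12.88) = 0.5908.
%OS = 100·exp(−πζ/√(1−ζ²)) = 10%.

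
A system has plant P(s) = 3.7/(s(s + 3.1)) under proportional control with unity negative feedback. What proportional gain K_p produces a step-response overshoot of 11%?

From %OS = 100·exp(−πζ/√(1−ζ²)) = 11%, ζ = −ln(0.11)/√(π²+ln²(0.11)) = 0.5749.
Characteristic equation s² + 3.1s + 3.7K_p = 0 gives ζ = 3.1/(2√(3.7K_p)).
Setting ζ = 0.5749: √(3.7K_p) = 3.1/(2·0.5749) = 2.696, so K_p = 7.269/3.7 = 1.96.

K_p = 1.96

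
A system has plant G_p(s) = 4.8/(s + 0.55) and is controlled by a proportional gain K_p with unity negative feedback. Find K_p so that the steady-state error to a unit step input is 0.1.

K_p = 1.03

The loop is type 0, so e_ss(step) = 1/(1 + K_pos) with K_pos = K_p·G_p(0).
G_p(0) = 8.727. Require 1/(1 + K_p·8.727) = 0.1, so 1 + 8.727·K_p = 10.
K_p = (10 − 1)/8.727 = 1.03.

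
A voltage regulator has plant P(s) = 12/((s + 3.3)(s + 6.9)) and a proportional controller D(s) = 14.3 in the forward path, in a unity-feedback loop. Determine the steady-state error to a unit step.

0.117

The loop is type 0. Static position error constant K_pos = D(0)·P(0) = 14.3·0.527 = 7.536.
Steady-state error to a unit step: e_ss = 1/(1+K_pos) = 1/8.536 = 0.117.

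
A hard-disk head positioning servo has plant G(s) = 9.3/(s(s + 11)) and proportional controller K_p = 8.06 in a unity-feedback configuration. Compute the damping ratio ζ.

1 + K_p·G(s) = 0 gives s² + 11s + 74.96 = 0.
Matching s² + 2ζω_n s + ω_n²: ω_n = √74.96 = 8.658 rad/s and 2ζω_n = 11, so ζ = 11/(2·8.658) = 0.635.

ζ = 0.635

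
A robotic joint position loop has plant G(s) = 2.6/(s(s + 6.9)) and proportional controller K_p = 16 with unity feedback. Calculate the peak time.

Closed-loop characteristic equation: s² + 6.9s + 41.6 = 0, so ω_n = 6.45 rad/s and ζ = 6.9/(2·6.45) = 0.5349.
Damped frequency ω_d = ω_n√(1−ζ²) = 5.45 rad/s, so peak time T_p = π/ω_d = 0.576 s.

T_p = 0.576 s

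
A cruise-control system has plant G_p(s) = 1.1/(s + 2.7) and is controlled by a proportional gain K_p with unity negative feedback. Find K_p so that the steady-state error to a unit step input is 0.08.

K_p = 28.2

For a type-0 loop with proportional control, e_ss = 1/(1 + K_p·G_p(0)).
G_p(0) = 0.4074. Require 1/(1 + K_p·0.4074) = 0.08, so 1 + 0.4074·K_p = 12.5.
K_p = (12.5 − 1)/0.4074 = 28.2.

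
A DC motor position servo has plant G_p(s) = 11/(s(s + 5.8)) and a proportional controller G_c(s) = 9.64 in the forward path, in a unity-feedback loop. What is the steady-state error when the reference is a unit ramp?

The loop has one pole at the origin (type 1). Velocity error constant K_v = lim_{s→0} s·G_c(s)G_p(s) = 9.64·11/5.8 = 18.28.
Steady-state error to a unit ramp: e_ss = 1/K_v = 0.0547.

0.0547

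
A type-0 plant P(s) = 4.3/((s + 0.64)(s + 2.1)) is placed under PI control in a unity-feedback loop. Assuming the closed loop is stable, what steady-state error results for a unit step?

The PI controller's integrator makes the forward path type 1, so e_ss to a step is zero.

0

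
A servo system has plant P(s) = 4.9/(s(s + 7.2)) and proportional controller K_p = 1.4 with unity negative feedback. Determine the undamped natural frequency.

The closed-loop denominator is s(s+7.2) + 1.4·4.9 = s² + 7.2s + 6.86.
So ω_n² = 6.86 ⇒ ω_n = 2.619 rad/s, and ζ = 7.2/(2ω_n) = 1.37.

ω_n = 2.62 rad/s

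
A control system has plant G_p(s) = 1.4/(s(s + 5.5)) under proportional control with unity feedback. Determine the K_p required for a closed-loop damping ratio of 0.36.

Closed-loop characteristic equation: s² + 5.5s + K_p·1.4 = 0.
So ω_n = √(1.4K_p) and 2ζω_n = 5.5, giving ζ = 5.5/(2√(1.4K_p)).
Setting ζ = 0.36: √(1.4K_p) = 5.5/(2·0.36) = 7.639, so K_p = 58.35/1.4 = 41.7.

K_p = 41.7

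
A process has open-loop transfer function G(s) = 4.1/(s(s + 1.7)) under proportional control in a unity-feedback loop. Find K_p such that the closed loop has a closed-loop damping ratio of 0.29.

Closed-loop characteristic equation: s² + 1.7s + K_p·4.1 = 0.
So ω_n = √(4.1K_p) and 2ζω_n = 1.7, giving ζ = 1.7/(2√(4.1K_p)).
Setting ζ = 0.29: √(4.1K_p) = 1.7/(2·0.29) = 2.931, so K_p = 8.591/4.1 = 2.1.

K_p = 2.1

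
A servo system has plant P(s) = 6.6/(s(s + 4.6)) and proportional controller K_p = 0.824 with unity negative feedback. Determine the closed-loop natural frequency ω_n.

ω_n = 2.33 rad/s

1 + K_p·P(s) = 0 gives s² + 4.6s + 5.438 = 0.
Matching s² + 2ζω_n s + ω_n²: ω_n = √5.438 = 2.332 rad/s and 2ζω_n = 4.6, so ζ = 4.6/(2·2.332) = 0.986.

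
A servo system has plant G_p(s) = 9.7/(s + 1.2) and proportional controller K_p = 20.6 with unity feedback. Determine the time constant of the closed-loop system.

Closed-loop transfer function: T(s) = K_p·G_p(s)/(1 + K_p·G_p(s)) = 199.8/(s + 1.2 + 199.8) = 199.8/(s + 201).
Time constant τ = 1/201 = 0.00497 s.

τ = 0.00497 s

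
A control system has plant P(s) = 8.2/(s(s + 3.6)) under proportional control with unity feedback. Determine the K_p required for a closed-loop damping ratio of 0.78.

K_p = 0.649

Closed-loop characteristic equation: s² + 3.6s + K_p·8.2 = 0.
So ω_n = √(8.2K_p) and 2ζω_n = 3.6, giving ζ = 3.6/(2√(8.2K_p)).
Setting ζ = 0.78: √(8.2K_p) = 3.6/(2·0.78) = 2.308, so K_p = 5.325/8.2 = 0.649.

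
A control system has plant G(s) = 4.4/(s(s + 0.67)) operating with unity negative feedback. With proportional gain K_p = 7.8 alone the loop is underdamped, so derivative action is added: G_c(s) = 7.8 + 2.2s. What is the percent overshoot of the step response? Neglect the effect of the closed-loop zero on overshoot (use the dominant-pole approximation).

0.268%

Forward path: (7.8 + 2.2s)·4.4/(s(s+0.67)). The closed-loop characteristic equation is s² + (0.67 + 4.4·2.2)s + 4.4·7.8 = 0.
That is s² + 10.35s + 34.32 = 0, so ω_n = 5.858 rad/s and ζ = 10.35/(2·5.858) = 0.8834.
%OS = 100·exp(−πζ/√(1−ζ²)) = 0.268%.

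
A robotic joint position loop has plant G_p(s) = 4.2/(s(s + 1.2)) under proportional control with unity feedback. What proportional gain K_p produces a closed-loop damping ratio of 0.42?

Closed-loop characteristic equation: s² + 1.2s + K_p·4.2 = 0.
So ω_n = √(4.2K_p) and 2ζω_n = 1.2, giving ζ = 1.2/(2√(4.2K_p)).
Setting ζ = 0.42: √(4.2K_p) = 1.2/(2·0.42) = 1.429, so K_p = 2.041/4.2 = 0.486.

K_p = 0.486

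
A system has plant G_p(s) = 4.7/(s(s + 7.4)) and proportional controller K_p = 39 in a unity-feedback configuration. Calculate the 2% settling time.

The closed-loop denominator s² + 7.4s + 183.3 gives ω_n = √183.3 = 13.54 and ζ = 7.4/(2ω_n) = 0.2733.
2% settling time T_s ≈ 4/(ζω_n) = 4/3.7 = 1.08 s.

T_s ≈ 1.08 s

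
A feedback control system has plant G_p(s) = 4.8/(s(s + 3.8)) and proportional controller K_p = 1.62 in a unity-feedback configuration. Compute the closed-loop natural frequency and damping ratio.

The closed-loop denominator is s(s+3.8) + 1.62·4.8 = s² + 3.8s + 7.776.
So ω_n² = 7.776 ⇒ ω_n = 2.789 rad/s, and ζ = 3.8/(2ω_n) = 0.681.

ω_n = 2.79 rad/s, ζ = 0.681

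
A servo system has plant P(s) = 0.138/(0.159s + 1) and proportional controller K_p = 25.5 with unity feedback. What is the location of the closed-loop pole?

Closed loop: T(s) = K_p·P/(1+K_p·P) = 3.519/(0.159s + 1 + 3.519), with pole at s = −(1 + 3.519)/0.159 = −28.42.

s = -28.42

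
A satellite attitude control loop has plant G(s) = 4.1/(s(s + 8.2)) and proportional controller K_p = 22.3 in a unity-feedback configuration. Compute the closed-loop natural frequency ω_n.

The closed-loop denominator is s(s+8.2) + 22.3·4.1 = s² + 8.2s + 91.43.
So ω_n² = 91.43 ⇒ ω_n = 9.562 rad/s, and ζ = 8.2/(2ω_n) = 0.429.

ω_n = 9.56 rad/s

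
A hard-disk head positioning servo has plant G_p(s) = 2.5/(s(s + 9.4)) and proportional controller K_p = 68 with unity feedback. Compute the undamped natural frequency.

The closed-loop denominator is s(s+9.4) + 68·2.5 = s² + 9.4s + 170.
So ω_n² = 170 ⇒ ω_n = 13.04 rad/s, and ζ = 9.4/(2ω_n) = 0.36.

ω_n = 13 rad/s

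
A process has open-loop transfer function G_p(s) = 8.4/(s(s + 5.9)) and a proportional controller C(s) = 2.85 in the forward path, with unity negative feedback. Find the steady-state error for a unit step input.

The open loop C(s)G_p(s) has a pole at the origin (type 1), so the static position error constant is infinite and e_ss = 1/(1+∞) = 0.

0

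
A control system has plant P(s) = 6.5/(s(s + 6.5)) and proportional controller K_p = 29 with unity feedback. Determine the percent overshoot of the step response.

46.5%

From 1 + K_pP(s) = 0: s² + 6.5s + 188.5 = 0 ⇒ ω_n = 13.73, ζ = 0.2367.
%OS = 100·exp(−πζ/√(1−ζ²)) = 100·exp(−π·0.2367/√0.944) = 46.5%.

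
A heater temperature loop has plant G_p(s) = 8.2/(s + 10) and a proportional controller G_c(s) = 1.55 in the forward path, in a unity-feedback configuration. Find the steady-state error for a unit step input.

0.44

The loop is type 0. Static position error constant K_pos = G_c(0)·G_p(0) = 1.55·0.82 = 1.271.
Steady-state error to a unit step: e_ss = 1/(1+K_pos) = 1/2.271 = 0.44.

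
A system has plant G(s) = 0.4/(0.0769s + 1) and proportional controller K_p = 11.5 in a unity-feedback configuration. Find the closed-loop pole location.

s = -72.82

Closed loop: T(s) = K_p·G/(1+K_p·G) = 4.6/(0.0769s + 1 + 4.6), with pole at s = −(1 + 4.6)/0.0769 = −72.82.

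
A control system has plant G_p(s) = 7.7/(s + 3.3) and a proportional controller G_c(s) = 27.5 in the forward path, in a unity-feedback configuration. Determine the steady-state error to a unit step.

The loop is type 0. Static position error constant K_pos = G_c(0)·G_p(0) = 27.5·2.333 = 64.17.
Steady-state error to a unit step: e_ss = 1/(1+K_pos) = 1/65.17 = 0.0153.

0.0153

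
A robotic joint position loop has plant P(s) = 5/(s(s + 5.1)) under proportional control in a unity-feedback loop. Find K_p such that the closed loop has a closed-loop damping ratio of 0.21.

K_p = 29.5

Closed-loop characteristic equation: s² + 5.1s + K_p·5 = 0.
So ω_n = √(5K_p) and 2ζω_n = 5.1, giving ζ = 5.1/(2√(5K_p)).
Setting ζ = 0.21: √(5K_p) = 5.1/(2·0.21) = 12.14, so K_p = 147.4/5 = 29.5.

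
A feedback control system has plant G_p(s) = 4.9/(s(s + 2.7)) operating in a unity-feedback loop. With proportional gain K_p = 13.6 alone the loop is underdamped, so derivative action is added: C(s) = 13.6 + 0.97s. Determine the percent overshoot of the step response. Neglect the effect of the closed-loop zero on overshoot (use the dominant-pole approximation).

Forward path: (13.6 + 0.97s)·4.9/(s(s+2.7)). The closed-loop characteristic equation is s² + (2.7 + 4.9·0.97)s + 4.9·13.6 = 0.
That is s² + 7.453s + 66.64 = 0, so ω_n = 8.163 rad/s and ζ = 7.453/(2·8.163) = 0.4565.
%OS = 100·exp(−πζ/√(1−ζ²)) = 20%.

20%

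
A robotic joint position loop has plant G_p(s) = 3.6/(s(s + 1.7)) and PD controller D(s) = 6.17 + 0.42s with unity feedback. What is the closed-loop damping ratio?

ζ = 0.341

Forward path: (6.17 + 0.42s)·3.6/(s(s+1.7)). The closed-loop characteristic equation is s² + (1.7 + 3.6·0.42)s + 3.6·6.17 = 0.
That is s² + 3.212s + 22.21 = 0, so ω_n = 4.713 rad/s and ζ = 3.212/(2·4.713) = 0.3408.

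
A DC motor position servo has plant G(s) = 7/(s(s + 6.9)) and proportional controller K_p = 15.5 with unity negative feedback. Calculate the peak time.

T_p = 0.32 s

From 1 + K_pG(s) = 0: s² + 6.9s + 108.5 = 0 ⇒ ω_n = 10.42, ζ = 0.3312.
Damped frequency ω_d = ω_n√(1−ζ²) = 9.828 rad/s, so peak time T_p = π/ω_d = 0.32 s.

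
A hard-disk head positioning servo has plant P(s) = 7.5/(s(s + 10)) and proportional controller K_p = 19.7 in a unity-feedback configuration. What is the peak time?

T_p = 0.284 s

Closed-loop characteristic equation: s² + 10s + 147.8 = 0, so ω_n = 12.16 rad/s and ζ = 10/(2·12.16) = 0.4113.
Damped frequency ω_d = ω_n√(1−ζ²) = 11.08 rad/s, so peak time T_p = π/ω_d = 0.284 s.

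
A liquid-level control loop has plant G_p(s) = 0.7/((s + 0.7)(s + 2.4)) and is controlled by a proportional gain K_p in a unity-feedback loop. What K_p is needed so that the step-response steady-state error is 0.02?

K_p = 118

Steady-state error for a unit step on this type-0 loop is 1/(1 + K_p·G_p(0)).
G_p(0) = 0.4167. Require 1/(1 + K_p·0.4167) = 0.02, so 1 + 0.4167·K_p = 50.
K_p = (50 − 1)/0.4167 = 118.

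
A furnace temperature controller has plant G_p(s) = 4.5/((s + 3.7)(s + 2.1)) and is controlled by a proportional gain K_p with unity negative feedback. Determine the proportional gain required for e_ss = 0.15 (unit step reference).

For a type-0 loop with proportional control, e_ss = 1/(1 + K_p·G_p(0)).
G_p(0) = 0.5792. Require 1/(1 + K_p·0.5792) = 0.15, so 1 + 0.5792·K_p = 6.667.
K_p = (6.667 − 1)/0.5792 = 9.78.

K_p = 9.78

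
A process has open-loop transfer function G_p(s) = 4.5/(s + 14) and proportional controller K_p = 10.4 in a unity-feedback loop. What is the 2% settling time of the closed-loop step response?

T_s ≈ 0.0658 s

Closed-loop transfer function: T(s) = K_p·G_p(s)/(1 + K_p·G_p(s)) = 46.8/(s + 14 + 46.8) = 46.8/(s + 60.8).
Time constant τ = 1/60.8 = 0.01645 s, so the 2% settling time is about 4τ = 0.0658 s.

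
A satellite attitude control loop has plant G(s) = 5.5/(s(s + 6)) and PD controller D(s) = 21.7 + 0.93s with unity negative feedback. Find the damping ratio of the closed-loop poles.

Forward path: (21.7 + 0.93s)·5.5/(s(s+6)). The closed-loop characteristic equation is s² + (6 + 5.5·0.93)s + 5.5·21.7 = 0.
That is s² + 11.12s + 119.3 = 0, so ω_n = 10.92 rad/s and ζ = 11.12/(2·10.92) = 0.5087.

ζ = 0.509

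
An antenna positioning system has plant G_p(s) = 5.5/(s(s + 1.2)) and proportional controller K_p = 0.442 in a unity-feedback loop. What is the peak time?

The closed-loop denominator s² + 1.2s + 2.431 gives ω_n = √2.431 = 1.559 and ζ = 1.2/(2ω_n) = 0.3848.
Damped frequency ω_d = ω_n√(1−ζ²) = 1.439 rad/s, so peak time T_p = π/ω_d = 2.18 s.

T_p = 2.18 s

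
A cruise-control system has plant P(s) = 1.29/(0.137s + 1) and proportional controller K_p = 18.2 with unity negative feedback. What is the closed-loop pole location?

Closed loop: T(s) = K_p·P/(1+K_p·P) = 23.48/(0.137s + 1 + 23.48), with pole at s = −(1 + 23.48)/0.137 = −178.7.

s = -178.7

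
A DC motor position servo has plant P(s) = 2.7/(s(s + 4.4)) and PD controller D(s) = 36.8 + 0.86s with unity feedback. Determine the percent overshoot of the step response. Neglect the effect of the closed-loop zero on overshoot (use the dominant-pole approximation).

32.5%

Forward path: (36.8 + 0.86s)·2.7/(s(s+4.4)). The closed-loop characteristic equation is s² + (4.4 + 2.7·0.86)s + 2.7·36.8 = 0.
That is s² + 6.722s + 99.36 = 0, so ω_n = 9.968 rad/s and ζ = 6.722/(2·9.968) = 0.3372.
%OS = 100·exp(−πζ/√(1−ζ²)) = 32.5%.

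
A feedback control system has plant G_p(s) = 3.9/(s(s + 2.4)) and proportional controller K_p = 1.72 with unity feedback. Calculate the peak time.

The closed-loop denominator s² + 2.4s + 6.708 gives ω_n = √6.708 = 2.59 and ζ = 2.4/(2ω_n) = 0.4633.
Damped frequency ω_d = ω_n√(1−ζ²) = 2.295 rad/s, so peak time T_p = π/ω_d = 1.37 s.

T_p = 1.37 s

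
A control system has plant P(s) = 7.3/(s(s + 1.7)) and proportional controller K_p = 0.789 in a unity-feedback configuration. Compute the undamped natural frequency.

ω_n = 2.4 rad/s

The closed-loop denominator is s(s+1.7) + 0.789·7.3 = s² + 1.7s + 5.76.
Matching s² + 2ζω_n s + ω_n²: ω_n = √5.76 = 2.4 rad/s and 2ζω_n = 1.7, so ζ = 1.7/(2·2.4) = 0.354.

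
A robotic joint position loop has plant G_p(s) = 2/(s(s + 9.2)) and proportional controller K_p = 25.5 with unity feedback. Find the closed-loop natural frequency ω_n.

1 + K_p·G_p(s) = 0 gives s² + 9.2s + 51 = 0.
So ω_n² = 51 ⇒ ω_n = 7.141 rad/s, and ζ = 9.2/(2ω_n) = 0.644.

ω_n = 7.14 rad/s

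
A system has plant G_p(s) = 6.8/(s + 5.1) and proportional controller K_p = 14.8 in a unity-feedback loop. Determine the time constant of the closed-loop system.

Closed-loop transfer function: T(s) = K_p·G_p(s)/(1 + K_p·G_p(s)) = 100.6/(s + 5.1 + 100.6) = 100.6/(s + 105.7).
Time constant τ = 1/105.7 = 0.00946 s.

τ = 0.00946 s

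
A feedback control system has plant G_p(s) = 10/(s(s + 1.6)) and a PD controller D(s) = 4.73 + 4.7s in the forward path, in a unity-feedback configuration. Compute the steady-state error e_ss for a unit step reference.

0

The open loop D(s)G_p(s) has a pole at the origin (type 1), so the static position error constant is infinite and e_ss = 1/(1+∞) = 0.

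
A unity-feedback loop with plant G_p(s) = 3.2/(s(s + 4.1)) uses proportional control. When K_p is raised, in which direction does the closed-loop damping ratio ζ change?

ζ = 4.1/(2√(3.2K_p)); increasing K_p raises the denominator, so ζ falls.

decrease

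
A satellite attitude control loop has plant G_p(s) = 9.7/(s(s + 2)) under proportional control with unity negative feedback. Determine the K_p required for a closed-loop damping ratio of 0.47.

K_p = 0.467

Closed-loop characteristic equation: s² + 2s + K_p·9.7 = 0.
So ω_n = √(9.7K_p) and 2ζω_n = 2, giving ζ = 2/(2√(9.7K_p)).
Setting ζ = 0.47: √(9.7K_p) = 2/(2·0.47) = 2.128, so K_p = 4.527/9.7 = 0.467.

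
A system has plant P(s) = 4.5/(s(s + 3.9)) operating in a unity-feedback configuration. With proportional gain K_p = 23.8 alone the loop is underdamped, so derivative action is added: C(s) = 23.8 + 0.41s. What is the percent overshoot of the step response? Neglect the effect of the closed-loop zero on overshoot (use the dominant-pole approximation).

Forward path: (23.8 + 0.41s)·4.5/(s(s+3.9)). The closed-loop characteristic equation is s² + (3.9 + 4.5·0.41)s + 4.5·23.8 = 0.
That is s² + 5.745s + 107.1 = 0, so ω_n = 10.35 rad/s and ζ = 5.745/(2·10.35) = 0.2776.
%OS = 100·exp(−πζ/√(1−ζ²)) = 40.3%.

40.3%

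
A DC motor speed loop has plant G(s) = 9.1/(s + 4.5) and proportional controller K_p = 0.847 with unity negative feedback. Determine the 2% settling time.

Closed-loop transfer function: T(s) = K_p·G(s)/(1 + K_p·G(s)) = 7.708/(s + 4.5 + 7.708) = 7.708/(s + 12.21).
Time constant τ = 1/12.21 = 0.08192 s, so the 2% settling time is about 4τ = 0.328 s.

T_s ≈ 0.328 s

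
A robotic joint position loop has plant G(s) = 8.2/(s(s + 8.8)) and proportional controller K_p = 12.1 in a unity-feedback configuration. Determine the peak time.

T_p = 0.352 s

Closed-loop characteristic equation: s² + 8.8s + 99.22 = 0, so ω_n = 9.961 rad/s and ζ = 8.8/(2·9.961) = 0.4417.
Damped frequency ω_d = ω_n√(1−ζ²) = 8.936 rad/s, so peak time T_p = π/ω_d = 0.352 s.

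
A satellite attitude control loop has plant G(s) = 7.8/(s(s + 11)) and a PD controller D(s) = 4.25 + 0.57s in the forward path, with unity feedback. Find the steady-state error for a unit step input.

The open loop D(s)G(s) has a pole at the origin (type 1), so the static position error constant is infinite and e_ss = 1/(1+∞) = 0.

0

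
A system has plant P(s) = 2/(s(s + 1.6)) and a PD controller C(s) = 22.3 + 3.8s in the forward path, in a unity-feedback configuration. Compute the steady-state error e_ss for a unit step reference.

The open loop C(s)P(s) has a pole at the origin (type 1), so the static position error constant is infinite and e_ss = 1/(1+∞) = 0.

0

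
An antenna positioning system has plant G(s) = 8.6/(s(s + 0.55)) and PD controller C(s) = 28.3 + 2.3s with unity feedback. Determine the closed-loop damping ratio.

Forward path: (28.3 + 2.3s)·8.6/(s(s+0.55)). The closed-loop characteristic equation is s² + (0.55 + 8.6·2.3)s + 8.6·28.3 = 0.
That is s² + 20.33s + 243.4 = 0, so ω_n = 15.6 rad/s and ζ = 20.33/(2·15.6) = 0.6516.

ζ = 0.652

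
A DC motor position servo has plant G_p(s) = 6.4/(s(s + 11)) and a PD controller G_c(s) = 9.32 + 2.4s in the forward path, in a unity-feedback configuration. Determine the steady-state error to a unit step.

The open loop G_c(s)G_p(s) has a pole at the origin (type 1), so the static position error constant is infinite and e_ss = 1/(1+∞) = 0.

0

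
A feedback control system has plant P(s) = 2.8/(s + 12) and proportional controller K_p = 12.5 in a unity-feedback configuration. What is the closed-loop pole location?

s = -47

Closed-loop transfer function: T(s) = K_p·P(s)/(1 + K_p·P(s)) = 35/(s + 12 + 35) = 35/(s + 47).
The closed-loop pole is at s = −47.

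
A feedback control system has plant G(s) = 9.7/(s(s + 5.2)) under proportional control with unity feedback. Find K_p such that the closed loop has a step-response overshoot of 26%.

From %OS = 100·exp(−πζ/√(1−ζ²)) = 26%, ζ = −ln(0.26)/√(π²+ln²(0.26)) = 0.3941.
Characteristic equation s² + 5.2s + 9.7K_p = 0 gives ζ = 5.2/(2√(9.7K_p)).
Setting ζ = 0.3941: √(9.7K_p) = 5.2/(2·0.3941) = 6.598, so K_p = 43.53/9.7 = 4.49.

K_p = 4.49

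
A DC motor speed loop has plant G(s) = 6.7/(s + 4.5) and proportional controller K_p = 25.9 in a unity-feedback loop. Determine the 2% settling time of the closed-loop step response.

T_s ≈ 0.0225 s

Closed-loop transfer function: T(s) = K_p·G(s)/(1 + K_p·G(s)) = 173.5/(s + 4.5 + 173.5) = 173.5/(s + 178).
Time constant τ = 1/178 = 0.005617 s, so the 2% settling time is about 4τ = 0.0225 s.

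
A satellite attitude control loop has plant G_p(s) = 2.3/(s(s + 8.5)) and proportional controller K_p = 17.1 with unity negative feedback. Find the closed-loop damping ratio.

ζ = 0.678

1 + K_p·G_p(s) = 0 gives s² + 8.5s + 39.33 = 0.
So ω_n² = 39.33 ⇒ ω_n = 6.271 rad/s, and ζ = 8.5/(2ω_n) = 0.678.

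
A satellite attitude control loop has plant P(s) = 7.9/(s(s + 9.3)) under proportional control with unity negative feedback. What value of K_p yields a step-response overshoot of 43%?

From %OS = 100·exp(−πζ/√(1−ζ²)) = 43%, ζ = −ln(0.43)/√(π²+ln²(0.43)) = 0.2594.
Characteristic equation s² + 9.3s + 7.9K_p = 0 gives ζ = 9.3/(2√(7.9K_p)).
Setting ζ = 0.2594: √(7.9K_p) = 9.3/(2·0.2594) = 17.92, so K_p = 321.2/7.9 = 40.7.

K_p = 40.7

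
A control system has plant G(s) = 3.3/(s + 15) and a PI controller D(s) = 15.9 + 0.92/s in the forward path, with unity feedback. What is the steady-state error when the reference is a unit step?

The open loop D(s)G(s) has a pole at the origin (type 1), so the static position error constant is infinite and e_ss = 1/(1+∞) = 0.

0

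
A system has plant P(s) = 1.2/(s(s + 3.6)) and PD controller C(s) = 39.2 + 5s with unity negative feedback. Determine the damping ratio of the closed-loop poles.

ζ = 0.7

Forward path: (39.2 + 5s)·1.2/(s(s+3.6)). The closed-loop characteristic equation is s² + (3.6 + 1.2·5)s + 1.2·39.2 = 0.
That is s² + 9.6s + 47.04 = 0, so ω_n = 6.859 rad/s and ζ = 9.6/(2·6.859) = 0.6999.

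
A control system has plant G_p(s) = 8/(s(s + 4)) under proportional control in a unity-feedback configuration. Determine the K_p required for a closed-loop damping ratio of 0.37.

K_p = 3.65

Closed-loop characteristic equation: s² + 4s + K_p·8 = 0.
So ω_n = √(8K_p) and 2ζω_n = 4, giving ζ = 4/(2√(8K_p)).
Setting ζ = 0.37: √(8K_p) = 4/(2·0.37) = 5.405, so K_p = 29.22/8 = 3.65.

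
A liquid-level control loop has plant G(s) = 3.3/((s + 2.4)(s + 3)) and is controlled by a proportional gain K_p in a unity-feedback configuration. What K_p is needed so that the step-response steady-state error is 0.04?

Steady-state error for a unit step on this type-0 loop is 1/(1 + K_p·G(0)).
G(0) = 0.4583. Require 1/(1 + K_p·0.4583) = 0.04, so 1 + 0.4583·K_p = 25.
K_p = (25 − 1)/0.4583 = 52.4.

K_p = 52.4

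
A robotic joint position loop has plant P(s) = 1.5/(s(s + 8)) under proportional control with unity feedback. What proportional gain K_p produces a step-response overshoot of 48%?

K_p = 206

From %OS = 100·exp(−πζ/√(1−ζ²)) = 48%, ζ = −ln(0.48)/√(π²+ln²(0.48)) = 0.2275.
Characteristic equation s² + 8s + 1.5K_p = 0 gives ζ = 8/(2√(1.5K_p)).
Setting ζ = 0.2275: √(1.5K_p) = 8/(2·0.2275) = 17.58, so K_p = 309.1/1.5 = 206.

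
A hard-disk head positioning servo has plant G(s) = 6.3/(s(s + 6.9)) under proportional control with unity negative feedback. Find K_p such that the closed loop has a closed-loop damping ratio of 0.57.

K_p = 5.81

Closed-loop characteristic equation: s² + 6.9s + K_p·6.3 = 0.
So ω_n = √(6.3K_p) and 2ζω_n = 6.9, giving ζ = 6.9/(2√(6.3K_p)).
Setting ζ = 0.57: √(6.3K_p) = 6.9/(2·0.57) = 6.053, so K_p = 36.63/6.3 = 5.81.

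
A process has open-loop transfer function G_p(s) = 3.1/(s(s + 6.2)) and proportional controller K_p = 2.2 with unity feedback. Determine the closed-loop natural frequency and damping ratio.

1 + K_p·G_p(s) = 0 gives s² + 6.2s + 6.82 = 0.
Matching s² + 2ζω_n s + ω_n²: ω_n = √6.82 = 2.612 rad/s and 2ζω_n = 6.2, so ζ = 6.2/(2·2.612) = 1.19.

ω_n = 2.61 rad/s, ζ = 1.19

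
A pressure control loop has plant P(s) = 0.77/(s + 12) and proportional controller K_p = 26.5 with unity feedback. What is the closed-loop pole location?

s = -32.41

Closed-loop transfer function: T(s) = K_p·P(s)/(1 + K_p·P(s)) = 20.41/(s + 12 + 20.41) = 20.41/(s + 32.41).
The closed-loop pole is at s = −32.41.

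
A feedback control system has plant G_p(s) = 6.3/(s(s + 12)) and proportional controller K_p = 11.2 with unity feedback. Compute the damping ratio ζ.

The closed-loop denominator is s(s+12) + 11.2·6.3 = s² + 12s + 70.56.
So ω_n² = 70.56 ⇒ ω_n = 8.4 rad/s, and ζ = 12/(2ω_n) = 0.714.

ζ = 0.714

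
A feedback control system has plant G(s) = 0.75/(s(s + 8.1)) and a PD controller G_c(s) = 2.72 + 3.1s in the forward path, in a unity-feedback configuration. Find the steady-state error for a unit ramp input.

3.97

The loop has one pole at the origin (type 1). Velocity error constant K_v = lim_{s→0} s·G_c(s)G(s) = 2.72·0.75/8.1 = 0.2519.
Steady-state error to a unit ramp: e_ss = 1/K_v = 3.97.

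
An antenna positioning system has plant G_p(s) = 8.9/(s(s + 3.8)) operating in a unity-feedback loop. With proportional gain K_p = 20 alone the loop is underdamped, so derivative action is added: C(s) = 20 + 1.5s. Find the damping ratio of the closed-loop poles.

Forward path: (20 + 1.5s)·8.9/(s(s+3.8)). The closed-loop characteristic equation is s² + (3.8 + 8.9·1.5)s + 8.9·20 = 0.
That is s² + 17.15s + 178 = 0, so ω_n = 13.34 rad/s and ζ = 17.15/(2·13.34) = 0.6427.

ζ = 0.643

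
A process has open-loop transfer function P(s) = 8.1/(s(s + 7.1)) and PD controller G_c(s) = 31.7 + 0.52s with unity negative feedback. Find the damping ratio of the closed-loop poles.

ζ = 0.353

Forward path: (31.7 + 0.52s)·8.1/(s(s+7.1)). The closed-loop characteristic equation is s² + (7.1 + 8.1·0.52)s + 8.1·31.7 = 0.
That is s² + 11.31s + 256.8 = 0, so ω_n = 16.02 rad/s and ζ = 11.31/(2·16.02) = 0.353.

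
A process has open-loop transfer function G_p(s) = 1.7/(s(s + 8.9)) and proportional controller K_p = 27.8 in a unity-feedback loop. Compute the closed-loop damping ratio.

The closed-loop denominator is s(s+8.9) + 27.8·1.7 = s² + 8.9s + 47.26.
So ω_n² = 47.26 ⇒ ω_n = 6.875 rad/s, and ζ = 8.9/(2ω_n) = 0.647.

ζ = 0.647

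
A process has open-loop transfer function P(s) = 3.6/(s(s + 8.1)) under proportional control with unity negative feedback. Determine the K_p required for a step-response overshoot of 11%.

K_p = 13.8

From %OS = 100·exp(−πζ/√(1−ζ²)) = 11%, ζ = −ln(0.11)/√(π²+ln²(0.11)) = 0.5749.
Characteristic equation s² + 8.1s + 3.6K_p = 0 gives ζ = 8.1/(2√(3.6K_p)).
Setting ζ = 0.5749: √(3.6K_p) = 8.1/(2·0.5749) = 7.045, so K_p = 49.63/3.6 = 13.8.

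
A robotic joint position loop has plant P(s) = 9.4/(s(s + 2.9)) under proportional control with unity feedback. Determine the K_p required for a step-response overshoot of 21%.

From %OS = 100·exp(−πζ/√(1−ζ²)) = 21%, ζ = −ln(0.21)/√(π²+ln²(0.21)) = 0.4449.
Characteristic equation s² + 2.9s + 9.4K_p = 0 gives ζ = 2.9/(2√(9.4K_p)).
Setting ζ = 0.4449: √(9.4K_p) = 2.9/(2·0.4449) = 3.259, so K_p = 10.62/9.4 = 1.13.

K_p = 1.13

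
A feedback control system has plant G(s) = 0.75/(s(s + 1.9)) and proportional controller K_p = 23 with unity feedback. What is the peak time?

T_p = 0.777 s

The closed-loop denominator s² + 1.9s + 17.25 gives ω_n = √17.25 = 4.153 and ζ = 1.9/(2ω_n) = 0.2287.
Damped frequency ω_d = ω_n√(1−ζ²) = 4.043 rad/s, so peak time T_p = π/ω_d = 0.777 s.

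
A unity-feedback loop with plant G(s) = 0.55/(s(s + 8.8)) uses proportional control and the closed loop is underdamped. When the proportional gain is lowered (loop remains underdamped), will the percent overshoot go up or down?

ζ = 8.8/(2√(0.55K_p)) rises as K_p falls; higher damping means less overshoot.

decrease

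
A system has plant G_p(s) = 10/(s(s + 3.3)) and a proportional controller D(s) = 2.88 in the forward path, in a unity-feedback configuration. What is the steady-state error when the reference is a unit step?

The open loop D(s)G_p(s) has a pole at the origin (type 1), so the static position error constant is infinite and e_ss = 1/(1+∞) = 0.

0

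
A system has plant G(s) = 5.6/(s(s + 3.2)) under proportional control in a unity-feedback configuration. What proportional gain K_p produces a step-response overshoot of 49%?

From %OS = 100·exp(−πζ/√(1−ζ²)) = 49%, ζ = −ln(0.49)/√(π²+ln²(0.49)) = 0.2214.
Characteristic equation s² + 3.2s + 5.6K_p = 0 gives ζ = 3.2/(2√(5.6K_p)).
Setting ζ = 0.2214: √(5.6K_p) = 3.2/(2·0.2214) = 7.226, so K_p = 52.21/5.6 = 9.32.

K_p = 9.32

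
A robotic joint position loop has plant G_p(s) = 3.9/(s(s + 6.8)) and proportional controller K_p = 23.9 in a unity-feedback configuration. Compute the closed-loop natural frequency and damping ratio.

ω_n = 9.65 rad/s, ζ = 0.352

With unity feedback the closed-loop characteristic equation is s² + 6.8s + 23.9·3.9 = s² + 6.8s + 93.21 = 0.
Matching s² + 2ζω_n s + ω_n²: ω_n = √93.21 = 9.655 rad/s and 2ζω_n = 6.8, so ζ = 6.8/(2·9.655) = 0.352.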